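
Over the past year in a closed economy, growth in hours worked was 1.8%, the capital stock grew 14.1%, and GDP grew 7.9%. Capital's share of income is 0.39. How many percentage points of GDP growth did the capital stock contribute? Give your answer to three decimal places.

Contribution = share × growth = 0.39 × 14.1 = 5.499 pp.

5.499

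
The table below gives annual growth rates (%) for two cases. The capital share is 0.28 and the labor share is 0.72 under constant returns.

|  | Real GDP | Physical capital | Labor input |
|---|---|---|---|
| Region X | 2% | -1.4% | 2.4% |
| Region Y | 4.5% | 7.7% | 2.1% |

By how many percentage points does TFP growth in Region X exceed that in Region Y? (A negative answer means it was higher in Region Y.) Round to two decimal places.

-0.17 percentage points

Labor's share = 1 − 0.28 = 0.72.
Region X: TFP = 2 + 0.392 − 1.728 = 0.664%.
Region Y: TFP = 4.5 − 2.156 − 1.512 = 0.832%.
Difference = 0.664 − (0.832) = -0.168 pp.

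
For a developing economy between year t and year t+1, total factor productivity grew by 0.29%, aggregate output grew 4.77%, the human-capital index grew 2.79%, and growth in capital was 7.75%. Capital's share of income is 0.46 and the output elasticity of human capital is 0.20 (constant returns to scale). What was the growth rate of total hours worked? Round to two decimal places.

1.05%

Labor's share = 1 − 0.46 − 0.2 = 0.34.
gY = gA + 0.46×7.75 + 0.2×2.79 + 0.34×g.
0.34×g = 4.77 − 0.29 − 4.123 = 0.357.
g = 0.357 / 0.34 = 1.05%.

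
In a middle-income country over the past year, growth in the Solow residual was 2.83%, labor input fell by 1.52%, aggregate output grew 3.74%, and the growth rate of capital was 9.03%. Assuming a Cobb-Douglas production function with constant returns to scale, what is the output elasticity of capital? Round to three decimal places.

The output elasticity of capital is 0.230.

gY = gA + α·gK + (1−α)·gL, so gY − gA − gL = α(gK − gL).
3.74 − 2.83 + 1.52 = α × (9.03 − (-1.52)).
2.43 = 10.55 α, so α = 0.23033.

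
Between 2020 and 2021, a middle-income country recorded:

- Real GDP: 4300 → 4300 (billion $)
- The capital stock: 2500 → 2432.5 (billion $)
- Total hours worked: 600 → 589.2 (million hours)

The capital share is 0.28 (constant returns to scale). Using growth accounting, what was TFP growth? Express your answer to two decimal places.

Real GDP growth = (4300 − 4300) / 4300 = 0%.
The capital stock growth = (2432.5 − 2500) / 2500 = -2.7%.
Total hours worked growth = (589.2 − 600) / 600 = -1.8%.
Labor's share = 1 − 0.28 = 0.72.
The capital stock: 0.28 × (-2.7) = -0.756 pp.
Total hours worked: 0.72 × (-1.8) = -1.296 pp.
TFP growth = 0 + 2.052 = 2.052%.

TFP grew 2.05%.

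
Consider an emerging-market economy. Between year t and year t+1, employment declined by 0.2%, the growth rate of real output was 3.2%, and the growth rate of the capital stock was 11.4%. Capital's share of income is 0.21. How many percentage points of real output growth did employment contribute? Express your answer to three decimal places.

-0.158

Labor's share = 1 − 0.21 = 0.79.
Contribution = share × growth = 0.79 × (-0.2) = -0.158 pp.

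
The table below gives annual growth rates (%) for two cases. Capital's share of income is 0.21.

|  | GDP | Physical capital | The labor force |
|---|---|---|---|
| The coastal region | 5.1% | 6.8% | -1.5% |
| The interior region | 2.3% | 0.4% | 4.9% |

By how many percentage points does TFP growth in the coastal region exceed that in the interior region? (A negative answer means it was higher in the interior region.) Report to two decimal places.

6.51 percentage points

Labor's share = 1 − 0.21 = 0.79.
The coastal region: TFP = 5.1 − 1.428 + 1.185 = 4.857%.
The interior region: TFP = 2.3 − 0.084 − 3.871 = -1.655%.
Difference = 4.857 − (-1.655) = 6.512 pp.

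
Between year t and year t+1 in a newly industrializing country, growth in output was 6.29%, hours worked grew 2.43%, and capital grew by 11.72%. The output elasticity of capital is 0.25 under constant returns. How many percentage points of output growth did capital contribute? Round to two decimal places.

2.93 pp

Contribution = share × growth = 0.25 × 11.72 = 2.93 pp.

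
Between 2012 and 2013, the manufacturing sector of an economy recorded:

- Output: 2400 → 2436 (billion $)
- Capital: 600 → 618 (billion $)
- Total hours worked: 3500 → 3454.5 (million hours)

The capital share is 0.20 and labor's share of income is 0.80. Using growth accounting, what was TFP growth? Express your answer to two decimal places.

TFP grew 1.94%.

Output growth = (2436 − 2400) / 2400 = 1.5%.
Capital growth = (618 − 600) / 600 = 3%.
Total hours worked growth = (3454.5 − 3500) / 3500 = -1.3%.
Labor's share = 1 − 0.2 = 0.8.
Capital: 0.2 × 3 = 0.6 pp.
Total hours worked: 0.8 × (-1.3) = -1.04 pp.
TFP growth = 1.5 + 0.44 = 1.94%.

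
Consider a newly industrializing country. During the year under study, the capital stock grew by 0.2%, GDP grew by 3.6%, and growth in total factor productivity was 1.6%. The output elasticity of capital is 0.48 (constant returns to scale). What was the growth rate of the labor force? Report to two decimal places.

Labor's share = 1 − 0.48 = 0.52.
gY = gA + 0.48×0.2 + 0.52×g.
0.52×g = 3.6 − 1.6 − 0.096 = 1.904.
g = 1.904 / 0.52 = 3.6615%.

The labor force grew 3.66%.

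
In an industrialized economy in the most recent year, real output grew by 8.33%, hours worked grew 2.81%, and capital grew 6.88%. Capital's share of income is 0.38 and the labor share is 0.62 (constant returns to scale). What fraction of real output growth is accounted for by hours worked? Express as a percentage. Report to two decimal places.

Hours worked accounted for 20.91% of growth.

Labor's share = 1 − 0.38 = 0.62.
Hours worked contributed 0.62 × 2.81 = 1.7422 pp.
Share of growth = 1.7422 / 8.33 × 100 = 20.9148%.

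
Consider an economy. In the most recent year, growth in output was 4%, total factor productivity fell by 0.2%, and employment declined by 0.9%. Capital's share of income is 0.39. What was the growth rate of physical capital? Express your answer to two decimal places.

Labor's share = 1 − 0.39 = 0.61.
gY = gA + 0.61×(-0.9) + 0.39×g.
0.39×g = 4 + 0.2 + 0.549 = 4.749.
g = 4.749 / 0.39 = 12.1769%.

12.18%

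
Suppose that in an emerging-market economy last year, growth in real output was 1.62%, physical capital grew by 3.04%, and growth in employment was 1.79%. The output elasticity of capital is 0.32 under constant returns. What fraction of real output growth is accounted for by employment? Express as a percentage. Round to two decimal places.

Employment accounted for 75.14% of growth.

Labor's share = 1 − 0.32 = 0.68.
Employment contributed 0.68 × 1.79 = 1.2172 pp.
Share of growth = 1.2172 / 1.62 × 100 = 75.1358%.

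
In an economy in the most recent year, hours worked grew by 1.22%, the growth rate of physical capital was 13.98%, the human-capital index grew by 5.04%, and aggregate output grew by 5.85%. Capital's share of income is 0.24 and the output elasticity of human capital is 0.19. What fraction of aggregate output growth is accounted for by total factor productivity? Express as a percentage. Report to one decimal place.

Labor's share = 1 − 0.24 − 0.19 = 0.57.
Physical capital: 0.24 × 13.98 = 3.3552 pp.
The human-capital index: 0.19 × 5.04 = 0.9576 pp.
Hours worked: 0.57 × 1.22 = 0.6954 pp.
TFP growth = 5.85 − 5.0082 = 0.8418%.
TFP share of growth = 0.8418 / 5.85 × 100 = 14.39%.

Total factor productivity accounted for 14.4% of growth.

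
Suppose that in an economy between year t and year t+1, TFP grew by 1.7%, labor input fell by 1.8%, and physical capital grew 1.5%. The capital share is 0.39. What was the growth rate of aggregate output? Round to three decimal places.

1.187%

Labor's share = 1 − 0.39 = 0.61.
Physical capital: 0.39 × 1.5 = 0.585 pp.
Labor input: 0.61 × (-1.8) = -1.098 pp.
Output growth = 1.7 + (-0.513) = 1.187%.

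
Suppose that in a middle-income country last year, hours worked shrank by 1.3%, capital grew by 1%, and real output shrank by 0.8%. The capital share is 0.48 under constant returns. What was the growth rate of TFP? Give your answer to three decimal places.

-0.604%

Labor's share = 1 − 0.48 = 0.52.
Capital: 0.48 × 1 = 0.48 pp.
Hours worked: 0.52 × (-1.3) = -0.676 pp.
TFP growth = -0.8 + 0.196 = -0.604%.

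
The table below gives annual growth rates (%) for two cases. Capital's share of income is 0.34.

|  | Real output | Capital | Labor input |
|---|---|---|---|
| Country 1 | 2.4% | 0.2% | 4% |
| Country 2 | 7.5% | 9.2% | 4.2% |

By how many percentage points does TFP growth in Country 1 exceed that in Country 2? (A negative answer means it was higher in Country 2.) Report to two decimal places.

-1.91 percentage points

Labor's share = 1 − 0.34 = 0.66.
Country 1: TFP = 2.4 − 0.068 − 2.64 = -0.308%.
Country 2: TFP = 7.5 − 3.128 − 2.772 = 1.6%.
Difference = -0.308 − (1.6) = -1.908 pp.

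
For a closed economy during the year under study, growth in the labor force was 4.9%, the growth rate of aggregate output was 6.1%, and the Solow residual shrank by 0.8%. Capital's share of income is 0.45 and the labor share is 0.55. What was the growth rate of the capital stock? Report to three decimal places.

Labor's share = 1 − 0.45 = 0.55.
gY = gA + 0.55×4.9 + 0.45×g.
0.45×g = 6.1 + 0.8 − 2.695 = 4.205.
g = 4.205 / 0.45 = 9.34444%.

9.344%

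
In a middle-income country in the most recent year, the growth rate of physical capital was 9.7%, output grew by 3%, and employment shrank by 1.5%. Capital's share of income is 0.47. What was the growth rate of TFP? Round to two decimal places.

-0.76%

Labor's share = 1 − 0.47 = 0.53.
Physical capital: 0.47 × 9.7 = 4.559 pp.
Employment: 0.53 × (-1.5) = -0.795 pp.
TFP growth = 3 − 3.764 = -0.764%.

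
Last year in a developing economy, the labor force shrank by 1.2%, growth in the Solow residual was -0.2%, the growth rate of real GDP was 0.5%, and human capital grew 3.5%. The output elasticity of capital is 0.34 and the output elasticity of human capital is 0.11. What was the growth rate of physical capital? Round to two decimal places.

2.87%

Labor's share = 1 − 0.34 − 0.11 = 0.55.
gY = gA + 0.11×3.5 + 0.55×(-1.2) + 0.34×g.
0.34×g = 0.5 + 0.2 + 0.275 = 0.975.
g = 0.975 / 0.34 = 2.8676%.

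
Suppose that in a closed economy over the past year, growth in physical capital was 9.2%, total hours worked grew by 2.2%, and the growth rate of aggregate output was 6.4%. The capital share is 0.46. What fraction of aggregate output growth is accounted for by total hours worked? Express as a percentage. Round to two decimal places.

Labor's share = 1 − 0.46 = 0.54.
Total hours worked contributed 0.54 × 2.2 = 1.188 pp.
Share of growth = 1.188 / 6.4 × 100 = 18.5625%.

Total hours worked accounted for 18.56% of growth.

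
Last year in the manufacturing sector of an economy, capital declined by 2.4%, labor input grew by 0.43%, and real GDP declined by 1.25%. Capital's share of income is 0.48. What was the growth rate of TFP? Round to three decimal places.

-0.322%

Labor's share = 1 − 0.48 = 0.52.
Capital: 0.48 × (-2.4) = -1.152 pp.
Labor input: 0.52 × 0.43 = 0.2236 pp.
TFP growth = -1.25 + 0.9284 = -0.3216%.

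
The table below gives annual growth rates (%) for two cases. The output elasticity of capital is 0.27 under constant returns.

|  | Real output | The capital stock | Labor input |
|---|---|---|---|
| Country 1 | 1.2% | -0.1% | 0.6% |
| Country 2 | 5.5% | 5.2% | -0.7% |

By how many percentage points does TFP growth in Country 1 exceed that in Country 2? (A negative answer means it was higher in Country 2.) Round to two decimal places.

Labor's share = 1 − 0.27 = 0.73.
Country 1: TFP = 1.2 + 0.027 − 0.438 = 0.789%.
Country 2: TFP = 5.5 − 1.404 + 0.511 = 4.607%.
Difference = 0.789 − (4.607) = -3.818 pp.

-3.82 percentage points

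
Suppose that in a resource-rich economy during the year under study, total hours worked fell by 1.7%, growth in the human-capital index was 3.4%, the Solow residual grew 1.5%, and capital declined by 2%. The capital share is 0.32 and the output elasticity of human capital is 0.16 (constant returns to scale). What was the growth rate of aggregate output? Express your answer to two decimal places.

Aggregate output grew 0.52%.

Labor's share = 1 − 0.32 − 0.16 = 0.52.
Capital: 0.32 × (-2) = -0.64 pp.
The human-capital index: 0.16 × 3.4 = 0.544 pp.
Total hours worked: 0.52 × (-1.7) = -0.884 pp.
Output growth = 1.5 + (-0.98) = 0.52%.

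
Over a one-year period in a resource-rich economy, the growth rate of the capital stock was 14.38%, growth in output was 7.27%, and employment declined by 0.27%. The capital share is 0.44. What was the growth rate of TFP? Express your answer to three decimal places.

Labor's share = 1 − 0.44 = 0.56.
The capital stock: 0.44 × 14.38 = 6.3272 pp.
Employment: 0.56 × (-0.27) = -0.1512 pp.
TFP growth = 7.27 − 6.176 = 1.094%.

1.094%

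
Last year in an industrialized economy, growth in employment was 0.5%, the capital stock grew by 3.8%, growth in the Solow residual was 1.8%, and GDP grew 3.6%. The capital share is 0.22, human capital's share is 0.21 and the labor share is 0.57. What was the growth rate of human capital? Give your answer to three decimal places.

Labor's share = 1 − 0.22 − 0.21 = 0.57.
gY = gA + 0.22×3.8 + 0.57×0.5 + 0.21×g.
0.21×g = 3.6 − 1.8 − 1.121 = 0.679.
g = 0.679 / 0.21 = 3.23333%.

3.233%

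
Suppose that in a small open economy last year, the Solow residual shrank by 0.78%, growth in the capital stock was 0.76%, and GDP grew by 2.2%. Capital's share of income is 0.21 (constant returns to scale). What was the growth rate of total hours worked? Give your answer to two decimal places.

Total hours worked grew 3.57%.

Labor's share = 1 − 0.21 = 0.79.
gY = gA + 0.21×0.76 + 0.79×g.
0.79×g = 2.2 + 0.78 − 0.1596 = 2.8204.
g = 2.8204 / 0.79 = 3.5701%.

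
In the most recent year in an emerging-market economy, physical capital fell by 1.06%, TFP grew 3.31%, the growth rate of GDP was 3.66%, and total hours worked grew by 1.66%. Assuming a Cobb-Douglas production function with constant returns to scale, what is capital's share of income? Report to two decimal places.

α = 0.48

gY = gA + α·gK + (1−α)·gL, so gY − gA − gL = α(gK − gL).
3.66 − 3.31 − 1.66 = α × (-1.06 − 1.66).
-1.31 = -2.72 α, so α = 0.4816.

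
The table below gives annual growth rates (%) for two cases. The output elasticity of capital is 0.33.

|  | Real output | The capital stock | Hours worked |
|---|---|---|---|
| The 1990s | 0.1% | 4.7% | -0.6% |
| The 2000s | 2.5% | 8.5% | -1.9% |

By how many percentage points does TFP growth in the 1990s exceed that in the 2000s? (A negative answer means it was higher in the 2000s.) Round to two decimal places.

Labor's share = 1 − 0.33 = 0.67.
The 1990s: TFP = 0.1 − 1.551 + 0.402 = -1.049%.
The 2000s: TFP = 2.5 − 2.805 + 1.273 = 0.968%.
Difference = -1.049 − (0.968) = -2.017 pp.

-2.02 percentage points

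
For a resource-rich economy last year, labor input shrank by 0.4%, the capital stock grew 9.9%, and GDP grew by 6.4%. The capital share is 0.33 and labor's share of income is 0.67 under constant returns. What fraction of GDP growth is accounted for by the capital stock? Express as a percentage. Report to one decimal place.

The capital stock accounted for 51.0% of growth.

The capital stock contributed 0.33 × 9.9 = 3.267 pp.
Share of growth = 3.267 / 6.4 × 100 = 51.047%.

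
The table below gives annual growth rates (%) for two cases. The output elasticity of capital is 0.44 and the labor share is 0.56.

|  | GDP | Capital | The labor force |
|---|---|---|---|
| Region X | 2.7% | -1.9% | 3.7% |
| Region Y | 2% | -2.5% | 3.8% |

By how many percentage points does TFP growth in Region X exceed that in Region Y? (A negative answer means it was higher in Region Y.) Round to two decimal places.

0.49 percentage points

Labor's share = 1 − 0.44 = 0.56.
Region X: TFP = 2.7 + 0.836 − 2.072 = 1.464%.
Region Y: TFP = 2 + 1.1 − 2.128 = 0.972%.
Difference = 1.464 − (0.972) = 0.492 pp.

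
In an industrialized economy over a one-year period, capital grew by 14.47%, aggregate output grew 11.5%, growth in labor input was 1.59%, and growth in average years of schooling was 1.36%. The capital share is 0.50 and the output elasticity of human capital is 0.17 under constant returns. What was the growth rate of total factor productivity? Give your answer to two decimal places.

Total factor productivity grew 3.51%.

Labor's share = 1 − 0.5 − 0.17 = 0.33.
Capital: 0.5 × 14.47 = 7.235 pp.
Average years of schooling: 0.17 × 1.36 = 0.2312 pp.
Labor input: 0.33 × 1.59 = 0.5247 pp.
TFP growth = 11.5 − 7.9909 = 3.5091%.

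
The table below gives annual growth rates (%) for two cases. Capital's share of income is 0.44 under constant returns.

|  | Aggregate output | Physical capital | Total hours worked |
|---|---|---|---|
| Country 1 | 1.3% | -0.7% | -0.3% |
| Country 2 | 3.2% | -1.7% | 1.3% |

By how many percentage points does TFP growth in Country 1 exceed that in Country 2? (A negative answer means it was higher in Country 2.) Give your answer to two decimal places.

-1.44 percentage points

Labor's share = 1 − 0.44 = 0.56.
Country 1: TFP = 1.3 + 0.308 + 0.168 = 1.776%.
Country 2: TFP = 3.2 + 0.748 − 0.728 = 3.22%.
Difference = 1.776 − (3.22) = -1.444 pp.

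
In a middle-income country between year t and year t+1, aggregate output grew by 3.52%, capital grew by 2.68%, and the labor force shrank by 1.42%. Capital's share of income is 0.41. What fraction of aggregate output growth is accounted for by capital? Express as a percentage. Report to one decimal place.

Capital accounted for 31.2% of growth.

Capital contributed 0.41 × 2.68 = 1.0988 pp.
Share of growth = 1.0988 / 3.52 × 100 = 31.216%.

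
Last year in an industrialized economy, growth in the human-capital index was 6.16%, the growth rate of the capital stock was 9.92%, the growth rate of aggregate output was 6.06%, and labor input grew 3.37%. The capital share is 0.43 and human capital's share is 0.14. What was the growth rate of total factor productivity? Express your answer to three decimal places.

-0.517%

Labor's share = 1 − 0.43 − 0.14 = 0.43.
The capital stock: 0.43 × 9.92 = 4.2656 pp.
The human-capital index: 0.14 × 6.16 = 0.8624 pp.
Labor input: 0.43 × 3.37 = 1.4491 pp.
TFP growth = 6.06 − 6.5771 = -0.5171%.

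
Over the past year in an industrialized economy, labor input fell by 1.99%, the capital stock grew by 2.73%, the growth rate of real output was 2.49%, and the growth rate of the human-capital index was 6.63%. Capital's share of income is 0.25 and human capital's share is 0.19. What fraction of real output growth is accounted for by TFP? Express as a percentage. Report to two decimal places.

Labor's share = 1 − 0.25 − 0.19 = 0.56.
The capital stock: 0.25 × 2.73 = 0.6825 pp.
The human-capital index: 0.19 × 6.63 = 1.2597 pp.
Labor input: 0.56 × (-1.99) = -1.1144 pp.
TFP growth = 2.49 − 0.8278 = 1.6622%.
TFP share of growth = 1.6622 / 2.49 × 100 = 66.755%.

66.76%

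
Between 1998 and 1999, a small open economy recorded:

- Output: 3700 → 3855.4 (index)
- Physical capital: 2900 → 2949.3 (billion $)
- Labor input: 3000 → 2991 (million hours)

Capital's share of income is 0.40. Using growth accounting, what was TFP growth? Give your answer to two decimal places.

3.70%

Output growth = (3855.4 − 3700) / 3700 = 4.2%.
Physical capital growth = (2949.3 − 2900) / 2900 = 1.7%.
Labor input growth = (2991 − 3000) / 3000 = -0.3%.
Labor's share = 1 − 0.4 = 0.6.
Physical capital: 0.4 × 1.7 = 0.68 pp.
Labor input: 0.6 × (-0.3) = -0.18 pp.
TFP growth = 4.2 − 0.5 = 3.7%.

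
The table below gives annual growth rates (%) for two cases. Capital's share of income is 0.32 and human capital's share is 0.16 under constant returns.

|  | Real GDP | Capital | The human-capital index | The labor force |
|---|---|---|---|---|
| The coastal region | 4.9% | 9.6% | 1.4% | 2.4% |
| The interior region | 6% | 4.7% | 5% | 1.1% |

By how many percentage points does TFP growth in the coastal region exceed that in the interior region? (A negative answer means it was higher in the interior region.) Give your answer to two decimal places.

Labor's share = 1 − 0.32 − 0.16 = 0.52.
The coastal region: TFP = 4.9 − 3.072 − 0.224 − 1.248 = 0.356%.
The interior region: TFP = 6 − 1.504 − 0.8 − 0.572 = 3.124%.
Difference = 0.356 − (3.124) = -2.768 pp.

-2.77 percentage points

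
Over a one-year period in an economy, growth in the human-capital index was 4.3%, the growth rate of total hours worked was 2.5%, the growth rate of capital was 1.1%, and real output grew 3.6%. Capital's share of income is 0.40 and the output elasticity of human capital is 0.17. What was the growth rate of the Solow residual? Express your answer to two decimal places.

Labor's share = 1 − 0.4 − 0.17 = 0.43.
Capital: 0.4 × 1.1 = 0.44 pp.
The human-capital index: 0.17 × 4.3 = 0.731 pp.
Total hours worked: 0.43 × 2.5 = 1.075 pp.
TFP growth = 3.6 − 2.246 = 1.354%.

1.35%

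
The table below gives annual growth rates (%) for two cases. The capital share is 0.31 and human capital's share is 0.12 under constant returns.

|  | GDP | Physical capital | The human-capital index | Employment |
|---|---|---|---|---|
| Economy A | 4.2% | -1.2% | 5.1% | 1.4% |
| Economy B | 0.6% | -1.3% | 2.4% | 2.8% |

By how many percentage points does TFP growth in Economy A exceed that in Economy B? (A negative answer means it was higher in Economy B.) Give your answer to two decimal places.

4.04 percentage points

Labor's share = 1 − 0.31 − 0.12 = 0.57.
Economy A: TFP = 4.2 + 0.372 − 0.612 − 0.798 = 3.162%.
Economy B: TFP = 0.6 + 0.403 − 0.288 − 1.596 = -0.881%.
Difference = 3.162 − (-0.881) = 4.043 pp.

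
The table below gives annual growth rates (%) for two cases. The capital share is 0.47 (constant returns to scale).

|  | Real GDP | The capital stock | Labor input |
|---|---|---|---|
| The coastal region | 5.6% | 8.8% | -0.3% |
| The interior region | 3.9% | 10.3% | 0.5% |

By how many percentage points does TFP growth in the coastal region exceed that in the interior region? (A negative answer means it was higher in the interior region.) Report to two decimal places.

Labor's share = 1 − 0.47 = 0.53.
The coastal region: TFP = 5.6 − 4.136 + 0.159 = 1.623%.
The interior region: TFP = 3.9 − 4.841 − 0.265 = -1.206%.
Difference = 1.623 − (-1.206) = 2.829 pp.

2.83 percentage points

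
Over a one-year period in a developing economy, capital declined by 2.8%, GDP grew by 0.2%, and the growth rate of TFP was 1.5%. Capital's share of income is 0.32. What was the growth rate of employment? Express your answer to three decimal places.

Labor's share = 1 − 0.32 = 0.68.
gY = gA + 0.32×(-2.8) + 0.68×g.
0.68×g = 0.2 − 1.5 + 0.896 = -0.404.
g = -0.404 / 0.68 = -0.59412%.

-0.594%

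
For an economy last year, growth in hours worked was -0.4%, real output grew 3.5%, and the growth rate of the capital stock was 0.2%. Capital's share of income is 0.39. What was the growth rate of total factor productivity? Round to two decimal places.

Labor's share = 1 − 0.39 = 0.61.
The capital stock: 0.39 × 0.2 = 0.078 pp.
Hours worked: 0.61 × (-0.4) = -0.244 pp.
TFP growth = 3.5 + 0.166 = 3.666%.

3.67%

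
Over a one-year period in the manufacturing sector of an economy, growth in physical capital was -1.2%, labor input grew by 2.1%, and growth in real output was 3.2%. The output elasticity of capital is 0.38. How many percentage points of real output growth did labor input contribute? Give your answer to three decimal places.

Labor's share = 1 − 0.38 = 0.62.
Contribution = share × growth = 0.62 × 2.1 = 1.302 pp.

1.302 percentage points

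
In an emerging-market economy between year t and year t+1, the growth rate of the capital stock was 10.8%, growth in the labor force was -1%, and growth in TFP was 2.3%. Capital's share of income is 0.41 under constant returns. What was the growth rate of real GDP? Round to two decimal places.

Real GDP grew 6.14%.

Labor's share = 1 − 0.41 = 0.59.
The capital stock: 0.41 × 10.8 = 4.428 pp.
The labor force: 0.59 × (-1) = -0.59 pp.
Output growth = 2.3 + 3.838 = 6.138%.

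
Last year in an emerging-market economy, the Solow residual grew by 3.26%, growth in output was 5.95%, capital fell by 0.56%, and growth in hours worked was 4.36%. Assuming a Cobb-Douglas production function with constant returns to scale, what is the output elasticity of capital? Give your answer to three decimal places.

gY = gA + α·gK + (1−α)·gL, so gY − gA − gL = α(gK − gL).
5.95 − 3.26 − 4.36 = α × (-0.56 − 4.36).
-1.67 = -4.92 α, so α = 0.33943.

0.339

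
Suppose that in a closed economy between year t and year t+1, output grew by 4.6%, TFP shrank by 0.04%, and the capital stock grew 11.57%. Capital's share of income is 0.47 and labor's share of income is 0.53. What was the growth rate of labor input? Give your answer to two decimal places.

Labor's share = 1 − 0.47 = 0.53.
gY = gA + 0.47×11.57 + 0.53×g.
0.53×g = 4.6 + 0.04 − 5.4379 = -0.7979.
g = -0.7979 / 0.53 = -1.5055%.

-1.51%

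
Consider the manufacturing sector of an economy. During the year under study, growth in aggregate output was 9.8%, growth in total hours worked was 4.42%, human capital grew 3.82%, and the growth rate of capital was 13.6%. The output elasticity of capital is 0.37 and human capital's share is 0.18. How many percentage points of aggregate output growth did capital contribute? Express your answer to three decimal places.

5.032 percentage points

Contribution = share × growth = 0.37 × 13.6 = 5.032 pp.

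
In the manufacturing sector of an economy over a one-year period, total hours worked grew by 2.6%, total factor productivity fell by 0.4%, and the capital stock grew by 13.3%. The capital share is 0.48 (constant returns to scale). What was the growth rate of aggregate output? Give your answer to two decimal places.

Aggregate output grew 7.34%.

Labor's share = 1 − 0.48 = 0.52.
The capital stock: 0.48 × 13.3 = 6.384 pp.
Total hours worked: 0.52 × 2.6 = 1.352 pp.
Output growth = -0.4 + 7.736 = 7.336%.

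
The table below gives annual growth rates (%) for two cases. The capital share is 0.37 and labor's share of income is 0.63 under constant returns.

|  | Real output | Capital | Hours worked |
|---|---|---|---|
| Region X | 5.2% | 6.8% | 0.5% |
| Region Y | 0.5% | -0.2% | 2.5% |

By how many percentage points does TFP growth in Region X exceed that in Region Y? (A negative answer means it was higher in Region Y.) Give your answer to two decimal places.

3.37 percentage points

Labor's share = 1 − 0.37 = 0.63.
Region X: TFP = 5.2 − 2.516 − 0.315 = 2.369%.
Region Y: TFP = 0.5 + 0.074 − 1.575 = -1.001%.
Difference = 2.369 − (-1.001) = 3.37 pp.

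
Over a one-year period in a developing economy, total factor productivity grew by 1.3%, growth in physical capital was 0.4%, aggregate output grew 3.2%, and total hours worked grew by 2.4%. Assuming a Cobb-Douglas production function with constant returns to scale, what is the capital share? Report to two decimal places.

gY = gA + α·gK + (1−α)·gL, so gY − gA − gL = α(gK − gL).
3.2 − 1.3 − 2.4 = α × (0.4 − 2.4).
-0.5 = -2 α, so α = 0.25.

The capital share is 0.25.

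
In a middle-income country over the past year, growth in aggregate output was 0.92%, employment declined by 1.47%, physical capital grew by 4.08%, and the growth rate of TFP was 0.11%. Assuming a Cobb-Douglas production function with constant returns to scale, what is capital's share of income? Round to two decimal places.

Capital's share of income is 0.41.

gY = gA + α·gK + (1−α)·gL, so gY − gA − gL = α(gK − gL).
0.92 − 0.11 + 1.47 = α × (4.08 − (-1.47)).
2.28 = 5.55 α, so α = 0.4108.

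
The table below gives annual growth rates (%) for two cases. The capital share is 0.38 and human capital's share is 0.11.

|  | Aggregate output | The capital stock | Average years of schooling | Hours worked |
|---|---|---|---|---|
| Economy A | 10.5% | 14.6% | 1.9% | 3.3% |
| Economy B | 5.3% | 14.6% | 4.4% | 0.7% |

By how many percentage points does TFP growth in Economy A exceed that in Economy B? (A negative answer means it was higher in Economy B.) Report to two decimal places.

4.15 percentage points

Labor's share = 1 − 0.38 − 0.11 = 0.51.
Economy A: TFP = 10.5 − 5.548 − 0.209 − 1.683 = 3.06%.
Economy B: TFP = 5.3 − 5.548 − 0.484 − 0.357 = -1.089%.
Difference = 3.06 − (-1.089) = 4.149 pp.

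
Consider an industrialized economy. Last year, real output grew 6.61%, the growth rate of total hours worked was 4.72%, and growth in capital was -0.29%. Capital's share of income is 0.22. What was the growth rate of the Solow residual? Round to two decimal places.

2.99%

Labor's share = 1 − 0.22 = 0.78.
Capital: 0.22 × (-0.29) = -0.0638 pp.
Total hours worked: 0.78 × 4.72 = 3.6816 pp.
TFP growth = 6.61 − 3.6178 = 2.9922%.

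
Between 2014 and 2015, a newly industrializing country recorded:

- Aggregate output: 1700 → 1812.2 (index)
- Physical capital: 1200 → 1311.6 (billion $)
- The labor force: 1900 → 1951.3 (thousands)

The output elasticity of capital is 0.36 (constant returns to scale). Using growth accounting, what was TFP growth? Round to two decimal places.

Aggregate output growth = (1812.2 − 1700) / 1700 = 6.6%.
Physical capital growth = (1311.6 − 1200) / 1200 = 9.3%.
The labor force growth = (1951.3 − 1900) / 1900 = 2.7%.
Labor's share = 1 − 0.36 = 0.64.
Physical capital: 0.36 × 9.3 = 3.348 pp.
The labor force: 0.64 × 2.7 = 1.728 pp.
TFP growth = 6.6 − 5.076 = 1.524%.

1.52%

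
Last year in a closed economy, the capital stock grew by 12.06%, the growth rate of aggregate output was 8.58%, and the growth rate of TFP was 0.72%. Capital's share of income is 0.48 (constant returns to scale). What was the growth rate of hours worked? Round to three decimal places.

Labor's share = 1 − 0.48 = 0.52.
gY = gA + 0.48×12.06 + 0.52×g.
0.52×g = 8.58 − 0.72 − 5.7888 = 2.0712.
g = 2.0712 / 0.52 = 3.98308%.

3.983%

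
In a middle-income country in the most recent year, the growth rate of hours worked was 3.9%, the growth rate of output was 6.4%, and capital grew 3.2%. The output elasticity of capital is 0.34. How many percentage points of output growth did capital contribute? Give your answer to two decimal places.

Contribution = share × growth = 0.34 × 3.2 = 1.088 pp.

1.09 pp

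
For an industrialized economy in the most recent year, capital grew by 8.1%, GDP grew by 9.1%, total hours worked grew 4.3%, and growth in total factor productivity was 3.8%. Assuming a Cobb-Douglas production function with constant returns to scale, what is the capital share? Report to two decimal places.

gY = gA + α·gK + (1−α)·gL, so gY − gA − gL = α(gK − gL).
9.1 − 3.8 − 4.3 = α × (8.1 − 4.3).
1 = 3.8 α, so α = 0.2632.

α = 0.26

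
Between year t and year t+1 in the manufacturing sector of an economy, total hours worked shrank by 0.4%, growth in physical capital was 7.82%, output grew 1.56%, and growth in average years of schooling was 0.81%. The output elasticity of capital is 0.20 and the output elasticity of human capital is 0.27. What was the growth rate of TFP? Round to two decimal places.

-0.01%

Labor's share = 1 − 0.2 − 0.27 = 0.53.
Physical capital: 0.2 × 7.82 = 1.564 pp.
Average years of schooling: 0.27 × 0.81 = 0.2187 pp.
Total hours worked: 0.53 × (-0.4) = -0.212 pp.
TFP growth = 1.56 − 1.5707 = -0.0107%.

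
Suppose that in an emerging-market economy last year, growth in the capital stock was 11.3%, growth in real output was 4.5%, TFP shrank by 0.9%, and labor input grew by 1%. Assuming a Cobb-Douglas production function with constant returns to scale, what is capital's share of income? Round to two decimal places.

gY = gA + α·gK + (1−α)·gL, so gY − gA − gL = α(gK − gL).
4.5 + 0.9 − 1 = α × (11.3 − 1).
4.4 = 10.3 α, so α = 0.4272.

Capital's share of income is 0.43.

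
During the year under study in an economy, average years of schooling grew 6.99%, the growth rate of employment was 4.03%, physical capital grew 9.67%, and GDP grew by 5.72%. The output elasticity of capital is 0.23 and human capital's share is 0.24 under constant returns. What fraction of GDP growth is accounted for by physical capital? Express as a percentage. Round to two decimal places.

Physical capital contributed 0.23 × 9.67 = 2.2241 pp.
Share of growth = 2.2241 / 5.72 × 100 = 38.8829%.

Physical capital accounted for 38.88% of growth.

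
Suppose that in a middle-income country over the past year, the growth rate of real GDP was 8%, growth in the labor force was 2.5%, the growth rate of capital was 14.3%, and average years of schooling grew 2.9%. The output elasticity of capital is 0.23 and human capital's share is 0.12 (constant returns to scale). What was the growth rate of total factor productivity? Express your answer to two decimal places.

2.74%

Labor's share = 1 − 0.23 − 0.12 = 0.65.
Capital: 0.23 × 14.3 = 3.289 pp.
Average years of schooling: 0.12 × 2.9 = 0.348 pp.
The labor force: 0.65 × 2.5 = 1.625 pp.
TFP growth = 8 − 5.262 = 2.738%.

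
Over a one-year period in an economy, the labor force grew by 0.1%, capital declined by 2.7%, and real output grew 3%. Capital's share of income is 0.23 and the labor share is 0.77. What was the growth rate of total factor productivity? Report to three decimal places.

Labor's share = 1 − 0.23 = 0.77.
Capital: 0.23 × (-2.7) = -0.621 pp.
The labor force: 0.77 × 0.1 = 0.077 pp.
TFP growth = 3 + 0.544 = 3.544%.

3.544%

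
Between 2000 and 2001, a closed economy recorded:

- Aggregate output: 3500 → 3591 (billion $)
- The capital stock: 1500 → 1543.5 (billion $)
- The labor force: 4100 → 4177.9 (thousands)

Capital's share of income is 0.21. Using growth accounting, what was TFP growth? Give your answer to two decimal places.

Aggregate output growth = (3591 − 3500) / 3500 = 2.6%.
The capital stock growth = (1543.5 − 1500) / 1500 = 2.9%.
The labor force growth = (4177.9 − 4100) / 4100 = 1.9%.
Labor's share = 1 − 0.21 = 0.79.
The capital stock: 0.21 × 2.9 = 0.609 pp.
The labor force: 0.79 × 1.9 = 1.501 pp.
TFP growth = 2.6 − 2.11 = 0.49%.

TFP grew 0.49%.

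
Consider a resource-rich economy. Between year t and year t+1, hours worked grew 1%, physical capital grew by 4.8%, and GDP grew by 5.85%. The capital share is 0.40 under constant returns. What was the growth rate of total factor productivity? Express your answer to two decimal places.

Labor's share = 1 − 0.4 = 0.6.
Physical capital: 0.4 × 4.8 = 1.92 pp.
Hours worked: 0.6 × 1 = 0.6 pp.
TFP growth = 5.85 − 2.52 = 3.33%.

Total factor productivity grew 3.33%.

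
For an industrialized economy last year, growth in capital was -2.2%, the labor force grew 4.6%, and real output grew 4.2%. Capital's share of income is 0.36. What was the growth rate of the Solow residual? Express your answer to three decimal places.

2.048%

Labor's share = 1 − 0.36 = 0.64.
Capital: 0.36 × (-2.2) = -0.792 pp.
The labor force: 0.64 × 4.6 = 2.944 pp.
TFP growth = 4.2 − 2.152 = 2.048%.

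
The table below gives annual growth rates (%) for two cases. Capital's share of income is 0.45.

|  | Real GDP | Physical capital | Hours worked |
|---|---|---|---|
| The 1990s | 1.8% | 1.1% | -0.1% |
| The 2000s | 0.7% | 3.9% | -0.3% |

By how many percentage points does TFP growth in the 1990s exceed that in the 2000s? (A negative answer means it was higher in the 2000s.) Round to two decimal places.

2.25 percentage points

Labor's share = 1 − 0.45 = 0.55.
The 1990s: TFP = 1.8 − 0.495 + 0.055 = 1.36%.
The 2000s: TFP = 0.7 − 1.755 + 0.165 = -0.89%.
Difference = 1.36 − (-0.89) = 2.25 pp.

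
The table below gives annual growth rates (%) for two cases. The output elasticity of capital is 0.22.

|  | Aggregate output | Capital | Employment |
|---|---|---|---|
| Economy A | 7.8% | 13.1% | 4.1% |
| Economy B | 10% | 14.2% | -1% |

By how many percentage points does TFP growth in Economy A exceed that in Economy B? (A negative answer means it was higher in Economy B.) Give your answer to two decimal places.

-5.94 percentage points

Labor's share = 1 − 0.22 = 0.78.
Economy A: TFP = 7.8 − 2.882 − 3.198 = 1.72%.
Economy B: TFP = 10 − 3.124 + 0.78 = 7.656%.
Difference = 1.72 − (7.656) = -5.936 pp.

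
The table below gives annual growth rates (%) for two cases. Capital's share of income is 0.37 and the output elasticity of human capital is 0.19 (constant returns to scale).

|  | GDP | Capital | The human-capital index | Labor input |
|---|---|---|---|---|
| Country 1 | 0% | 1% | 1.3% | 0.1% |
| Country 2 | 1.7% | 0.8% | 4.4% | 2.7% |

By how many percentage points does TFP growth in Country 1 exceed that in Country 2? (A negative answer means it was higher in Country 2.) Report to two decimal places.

Labor's share = 1 − 0.37 − 0.19 = 0.44.
Country 1: TFP = 0 − 0.37 − 0.247 − 0.044 = -0.661%.
Country 2: TFP = 1.7 − 0.296 − 0.836 − 1.188 = -0.62%.
Difference = -0.661 − (-0.62) = -0.041 pp.

-0.04 percentage points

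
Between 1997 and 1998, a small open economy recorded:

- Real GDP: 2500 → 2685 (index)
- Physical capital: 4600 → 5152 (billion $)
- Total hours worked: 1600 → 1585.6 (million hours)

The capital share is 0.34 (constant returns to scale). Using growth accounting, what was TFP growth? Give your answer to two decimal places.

3.91%

Real GDP growth = (2685 − 2500) / 2500 = 7.4%.
Physical capital growth = (5152 − 4600) / 4600 = 12%.
Total hours worked growth = (1585.6 − 1600) / 1600 = -0.9%.
Labor's share = 1 − 0.34 = 0.66.
Physical capital: 0.34 × 12 = 4.08 pp.
Total hours worked: 0.66 × (-0.9) = -0.594 pp.
TFP growth = 7.4 − 3.486 = 3.914%.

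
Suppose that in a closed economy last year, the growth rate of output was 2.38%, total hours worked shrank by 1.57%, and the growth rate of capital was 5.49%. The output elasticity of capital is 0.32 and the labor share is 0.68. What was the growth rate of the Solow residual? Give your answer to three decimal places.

Labor's share = 1 − 0.32 = 0.68.
Capital: 0.32 × 5.49 = 1.7568 pp.
Total hours worked: 0.68 × (-1.57) = -1.0676 pp.
TFP growth = 2.38 − 0.6892 = 1.6908%.

1.691%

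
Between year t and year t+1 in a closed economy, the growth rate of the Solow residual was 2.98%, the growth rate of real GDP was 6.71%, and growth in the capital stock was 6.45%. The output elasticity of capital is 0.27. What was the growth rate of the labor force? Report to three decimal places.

2.724%

Labor's share = 1 − 0.27 = 0.73.
gY = gA + 0.27×6.45 + 0.73×g.
0.73×g = 6.71 − 2.98 − 1.7415 = 1.9885.
g = 1.9885 / 0.73 = 2.72397%.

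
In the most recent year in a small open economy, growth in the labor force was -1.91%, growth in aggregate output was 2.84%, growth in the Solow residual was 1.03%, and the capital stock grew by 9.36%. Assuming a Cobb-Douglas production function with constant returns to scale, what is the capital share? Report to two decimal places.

gY = gA + α·gK + (1−α)·gL, so gY − gA − gL = α(gK − gL).
2.84 − 1.03 + 1.91 = α × (9.36 − (-1.91)).
3.72 = 11.27 α, so α = 0.3301.

0.33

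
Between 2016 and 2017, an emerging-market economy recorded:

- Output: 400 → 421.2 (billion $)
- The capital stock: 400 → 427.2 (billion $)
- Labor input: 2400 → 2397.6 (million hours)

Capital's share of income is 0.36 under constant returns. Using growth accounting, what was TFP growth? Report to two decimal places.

Output growth = (421.2 − 400) / 400 = 5.3%.
The capital stock growth = (427.2 − 400) / 400 = 6.8%.
Labor input growth = (2397.6 − 2400) / 2400 = -0.1%.
Labor's share = 1 − 0.36 = 0.64.
The capital stock: 0.36 × 6.8 = 2.448 pp.
Labor input: 0.64 × (-0.1) = -0.064 pp.
TFP growth = 5.3 − 2.384 = 2.916%.

2.92%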